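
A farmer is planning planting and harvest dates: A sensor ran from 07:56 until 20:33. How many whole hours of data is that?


Start: 07:56
End: 20:33
Hour difference: 20 - 7 = 13 hours
Minute difference: 33 - 56 = -23 minutes
Total minutes: 757
Complete hours: 757 / 60 = 12 (remainder 37)

12


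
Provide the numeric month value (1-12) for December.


Calendar month order:
11. November
12. December <--
December is month number 12

12


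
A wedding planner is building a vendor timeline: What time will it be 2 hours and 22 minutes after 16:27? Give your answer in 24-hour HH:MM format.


Start time: 16:27
Adding: 2 hours 22 minutes
Minutes: 27 + 22 = 49
Hours: 16 + 2 + 0 = 18
Result: 18:49

18:49


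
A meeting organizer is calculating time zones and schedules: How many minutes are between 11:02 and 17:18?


Start time: 11:02 = 662 minutes from midnight
End time: 17:18 = 1038 minutes from midnight
Difference: 1038 - 662 = 376 minutes
That is 6 hours and 16 minutes

376


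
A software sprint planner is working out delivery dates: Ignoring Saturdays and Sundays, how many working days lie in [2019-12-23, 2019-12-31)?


Start: 2019-12-23 (Monday)
End (exclusive): 2019-12-31 (Tuesday)
Total calendar days: 8
Full weeks: 8 // 7 = 1 -> 5 weekdays
Remaining 1 days starting on Monday:
  Mon(w) -> 1 weekdays
Total business days: 5 + 1 = 6

6


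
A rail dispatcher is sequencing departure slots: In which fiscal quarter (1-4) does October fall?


Month: October (month 10)
Q1: January-March (months 1-3)
Q2: April-June (months 4-6)
Q3: July-September (months 7-9)
Q4: October-December (months 10-12)
Month 10 falls in Q4

4


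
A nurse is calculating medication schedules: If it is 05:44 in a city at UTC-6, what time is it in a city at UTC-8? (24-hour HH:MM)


Local time: 05:44 at UTC-6 (offset -6h)
Target zone: UTC-8 (offset -8h)
Difference: -8 - (-6) = -2 hours
Calculation: 5 + (-2) = 3
Result: 03:44

03:44


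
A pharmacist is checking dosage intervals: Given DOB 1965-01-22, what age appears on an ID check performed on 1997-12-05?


Birth: 1965-01-22
Reference: 1997-12-05
Year difference: 1997 - 1965 = 32
Has birthday (01-22) occurred by 12-05? Yes
Age in full years: 32

32


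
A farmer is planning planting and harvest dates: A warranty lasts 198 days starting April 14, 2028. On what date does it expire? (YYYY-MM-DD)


Start: 2028-04-14
Adding 198 days
Days remaining in April: 16
After April: 182 days still to add
May 2028: 31 days, 151 remaining
June 2028: 30 days, 121 remaining
July 2028: 31 days, 90 remaining
August 2028: 31 days, 59 remaining
Result: 2028-10-29

2028-10-29


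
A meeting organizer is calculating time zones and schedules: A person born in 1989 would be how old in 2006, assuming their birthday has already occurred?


Birth year: 1989
Current year: 2006
Age = current year - birth year
Age = 2006 - 1989 = 17

17


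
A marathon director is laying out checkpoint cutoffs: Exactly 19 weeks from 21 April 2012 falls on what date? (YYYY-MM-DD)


Start: 2012-04-21
Weeks to add: 19
Convert to days: 19 x 7 = 133 days
Add 133 days to 2012-04-21
Result: 2012-09-01

2012-09-01


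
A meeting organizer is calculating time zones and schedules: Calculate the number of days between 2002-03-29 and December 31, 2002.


Start: March 29, 2002
End: December 31, 2002
Days left in March: 2
April: 30
May: 31
June: 30
July: 31
... plus remaining months
Sum of remaining months: 275
Total: 2 + 275 = 277

277


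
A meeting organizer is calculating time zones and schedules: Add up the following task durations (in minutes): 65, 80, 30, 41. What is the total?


Durations: 65, 80, 30, 41
Running sum: 65
+ 80 = 145
+ 30 = 175
+ 41 = 216
Total duration: 216 minutes
That is 3 hours and 36 minutes

216


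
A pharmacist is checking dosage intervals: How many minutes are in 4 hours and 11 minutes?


Hours: 4
Extra minutes: 11
Minutes per hour: 60
Hours to minutes: 4 x 60 = 240
Total: 240 + 11 = 251

251


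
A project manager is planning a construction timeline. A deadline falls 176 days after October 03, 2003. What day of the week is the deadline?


Start: 2003-10-03 (Friday)
Step 1 - find target date: add 176 days
  2003-10-03 + 176 days = 2004-03-27
Step 2 - day of week:
  176 mod 7 = 1
  Friday + 1 days -> Saturday
Result: Saturday (2004-03-27)

Saturday


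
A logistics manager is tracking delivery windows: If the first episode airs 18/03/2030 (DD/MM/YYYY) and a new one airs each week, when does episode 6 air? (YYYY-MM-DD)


First occurrence: 2030-03-18 (occurrence 1)
Each occurrence is 7 days after the previous.
Occurrence 6 is 5 weeks after the first.
5 weeks = 35 days
2030-03-18 + 35 days = 2030-04-22

2030-04-22


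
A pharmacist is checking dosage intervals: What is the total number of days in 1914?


Year: 1914
Check leap year rules:
Divisible by 4? No
1914 is not a leap year
Days: 365

365


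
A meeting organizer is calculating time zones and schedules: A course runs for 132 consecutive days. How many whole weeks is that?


Total days: 132
Days per week: 7
Division: 132 / 7 = 18 remainder 6
Complete weeks: 18
Remaining days: 6

18


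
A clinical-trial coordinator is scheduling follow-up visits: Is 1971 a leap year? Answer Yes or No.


Year: 1971
Divisible by 4? 1971 / 4 = 492.75 -> No
Not divisible by 4, so NOT a leap year

No


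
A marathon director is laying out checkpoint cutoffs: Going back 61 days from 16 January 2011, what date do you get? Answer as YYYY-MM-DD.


Start: 2011-01-16
Subtracting 61 days
Days already passed in January: 16
After going back through January: 45 more days to subtract
December 2010: 31 days, 14 remaining
November 2010 has 30 days, need 14
Result: 2010-11-16

2010-11-16


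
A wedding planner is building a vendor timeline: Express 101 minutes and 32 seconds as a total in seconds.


Minutes: 101
Seconds: 32
Convert minutes to seconds: 101 x 60 = 6060
Add remaining seconds: 6060 + 32 = 6092

6092


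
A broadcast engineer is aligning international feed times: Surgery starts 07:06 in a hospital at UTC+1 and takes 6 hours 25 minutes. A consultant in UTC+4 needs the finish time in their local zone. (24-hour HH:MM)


Start: 07:06 in UTC+1
Step 1 - add duration:
  minutes: 6 + 25 = 31
  hours: 7 + 6 + 0 = 13
  end in UTC+1: 13:31
Step 2 - convert UTC+1 -> UTC+4:
  offset difference: 4 - (1) = 3 hours
  13 + (3) = 16 -> mod 24 = 16
Result: 16:31 in UTC+4

16:31


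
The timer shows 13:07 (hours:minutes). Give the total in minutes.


Hours: 13
Minutes: 7
Convert hours to minutes: 13 x 60 = 780
Add remaining minutes: 780 + 7 = 787

787


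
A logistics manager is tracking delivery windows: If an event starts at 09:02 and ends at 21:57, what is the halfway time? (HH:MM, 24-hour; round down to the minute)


Start time: 09:02 = 542 minutes from midnight
End time: 21:57 = 1317 minutes from midnight
Sum: 542 + 1317 = 1859
Midpoint: 1859 / 2 = 929 minutes
Convert: 929 / 60 = 15 hours, 29 minutes
Result: 15:29

15:29


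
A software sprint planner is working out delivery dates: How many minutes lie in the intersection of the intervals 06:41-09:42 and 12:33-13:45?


Interval A: [401, 582] minutes from midnight
Interval B: [753, 825] minutes from midnight
Overlap start = max(401, 753) = 753
Overlap end = min(582, 825) = 582
End <= start, so the intervals do not overlap: 0 minutes

0


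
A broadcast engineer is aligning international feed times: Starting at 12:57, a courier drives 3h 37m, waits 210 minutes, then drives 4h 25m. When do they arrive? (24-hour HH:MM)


Depart: 12:57
Leg 1: +217 min -> 16:34
Layover: +210 min -> 20:04
Leg 2: +265 min -> 00:29
Total travel: 692 minutes = 11h 32m
Arrival: 00:29

00:29


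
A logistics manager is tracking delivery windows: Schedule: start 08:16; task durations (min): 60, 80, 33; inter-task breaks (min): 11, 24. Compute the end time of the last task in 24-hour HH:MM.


Start: 08:16 = 496 min from midnight
  after task 1 (60 min): 09:16
  after break (11 min): 09:27
  after task 2 (80 min): 10:47
  after break (24 min): 11:11
  after task 3 (33 min): 11:44
Total elapsed: 208 minutes
End time: 11:44

11:44


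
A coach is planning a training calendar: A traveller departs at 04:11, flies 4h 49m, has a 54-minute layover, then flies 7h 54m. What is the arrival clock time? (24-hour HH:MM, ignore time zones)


Depart: 04:11
Leg 1: +289 min -> 09:00
Layover: +54 min -> 09:54
Leg 2: +474 min -> 17:48
Total travel: 817 minutes = 13h 37m
Arrival: 17:48

17:48


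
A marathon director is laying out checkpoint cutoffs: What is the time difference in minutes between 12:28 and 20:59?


Start time: 12:28 = 748 minutes from midnight
End time: 20:59 = 1259 minutes from midnight
Difference: 1259 - 748 = 511 minutes
That is 8 hours and 31 minutes

511


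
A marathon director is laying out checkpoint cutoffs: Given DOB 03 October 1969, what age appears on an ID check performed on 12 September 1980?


Birth: 1969-10-03
Reference: 1980-09-12
Year difference: 1980 - 1969 = 11
Has birthday (10-03) occurred by 09-12? No
Birthday not yet reached this year -> subtract 1
Age in full years: 10

10


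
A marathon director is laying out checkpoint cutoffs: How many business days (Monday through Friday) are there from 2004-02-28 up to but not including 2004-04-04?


Start: 2004-02-28 (Saturday)
End (exclusive): 2004-04-04 (Sunday)
Total calendar days: 36
Full weeks: 36 // 7 = 5 -> 25 weekdays
Remaining 1 days starting on Saturday:
  Sat(-) -> 0 weekdays
Total business days: 25 + 0 = 25

25


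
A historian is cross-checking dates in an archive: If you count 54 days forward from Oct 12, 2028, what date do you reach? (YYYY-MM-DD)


Start: 2028-10-12
Adding 54 days
Days remaining in October: 19
After October: 35 days still to add
November 2028: 30 days, 5 remaining
December 2028 has 31 days, need 5
Result: 2028-12-05

2028-12-05


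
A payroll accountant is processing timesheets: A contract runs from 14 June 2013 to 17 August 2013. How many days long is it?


Start date: 2013-06-14
End date: 2013-08-17
Jun 2013: +17 days
Jul 2013: +31 days
Aug 2013: +16 days
Total: 64 days

64


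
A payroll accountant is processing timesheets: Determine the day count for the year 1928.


Year: 1928
Check leap year rules:
Divisible by 4? Yes
Divisible by 100? No
1928 is a leap year
Days: 366

366


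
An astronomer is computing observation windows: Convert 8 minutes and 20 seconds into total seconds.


Minutes: 8
Seconds: 20
Convert minutes to seconds: 8 x 60 = 480
Add remaining seconds: 480 + 20 = 500

500


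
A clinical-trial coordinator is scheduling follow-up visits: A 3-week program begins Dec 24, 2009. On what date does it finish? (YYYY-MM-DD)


Start: 2009-12-24
Weeks to add: 3
Convert to days: 3 x 7 = 21 days
Add 21 days to 2009-12-24
Result: 2010-01-14

2010-01-14


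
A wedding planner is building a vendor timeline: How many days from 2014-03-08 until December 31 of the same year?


Start: March 08, 2014
End: December 31, 2014
Days left in March: 23
April: 30
May: 31
June: 30
July: 31
... plus remaining months
Sum of remaining months: 275
Total: 23 + 275 = 298

298


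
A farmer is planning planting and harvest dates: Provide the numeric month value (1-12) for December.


Calendar month order:
11. November
12. December <--
December is month number 12

12


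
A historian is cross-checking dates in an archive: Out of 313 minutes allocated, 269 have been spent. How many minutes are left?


Total budget: 313 minutes
Time used: 269 minutes
Remaining: 313 - 269 = 44 minutes
Percent used: 85.9%
Percent remaining: 14.1%

44


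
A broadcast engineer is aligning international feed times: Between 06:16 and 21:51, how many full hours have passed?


Start: 06:16
End: 21:51
Hour difference: 21 - 6 = 15 hours
Minute difference: 51 - 16 = 35 minutes
Total minutes: 935
Complete hours: 935 / 60 = 15 (remainder 35)

15


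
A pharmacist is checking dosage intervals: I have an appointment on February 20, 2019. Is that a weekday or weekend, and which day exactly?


Date: 2019-02-20
January 1, 2019 is a Tuesday
Day of year: 51
Offset from Jan 1: 50 days
50 mod 7 = 1
Result: Wednesday

Wednesday


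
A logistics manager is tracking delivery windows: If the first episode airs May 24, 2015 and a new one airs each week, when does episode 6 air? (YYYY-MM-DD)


First occurrence: 2015-05-24 (occurrence 1)
Each occurrence is 7 days after the previous.
Occurrence 6 is 5 weeks after the first.
5 weeks = 35 days
2015-05-24 + 35 days = 2015-06-28

2015-06-28


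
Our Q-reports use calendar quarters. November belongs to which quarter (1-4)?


Month: November (month 11)
Q1: January-March (months 1-3)
Q2: April-June (months 4-6)
Q3: July-September (months 7-9)
Q4: October-December (months 10-12)
Month 11 falls in Q4

4


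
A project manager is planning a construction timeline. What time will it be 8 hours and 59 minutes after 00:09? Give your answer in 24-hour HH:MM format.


Start time: 00:09
Adding: 8 hours 59 minutes
Minutes: 9 + 59 = 68
Minute overflow: 68 >= 60, so carry 1 hour, minutes = 8
Hours: 0 + 8 + 1 = 9
Result: 09:08

09:08


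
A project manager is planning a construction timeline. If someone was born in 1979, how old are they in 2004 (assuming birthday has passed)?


Birth year: 1979
Current year: 2004
Age = current year - birth year
Age = 2004 - 1979 = 25

25


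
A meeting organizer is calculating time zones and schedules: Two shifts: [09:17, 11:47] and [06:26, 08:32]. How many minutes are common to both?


Interval A: [557, 707] minutes from midnight
Interval B: [386, 512] minutes from midnight
Overlap start = max(557, 386) = 557
Overlap end = min(707, 512) = 512
End <= start, so the intervals do not overlap: 0 minutes

0


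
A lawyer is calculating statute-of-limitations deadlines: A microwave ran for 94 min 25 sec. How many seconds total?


Minutes: 94
Extra seconds: 25
Seconds per minute: 60
Minutes to seconds: 94 x 60 = 5640
Total: 5640 + 25 = 5665

5665


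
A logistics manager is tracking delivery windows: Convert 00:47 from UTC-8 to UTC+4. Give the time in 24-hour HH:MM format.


Local time: 00:47 at UTC-8 (offset -8h)
Target zone: UTC+4 (offset 4h)
Difference: 4 - (-8) = 12 hours
Calculation: 0 + (12) = 12
Result: 12:47

12:47


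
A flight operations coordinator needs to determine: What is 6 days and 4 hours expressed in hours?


Days: 6
Extra hours: 4
Hours per day: 24
Days to hours: 6 x 24 = 144
Total: 144 + 4 = 148

148


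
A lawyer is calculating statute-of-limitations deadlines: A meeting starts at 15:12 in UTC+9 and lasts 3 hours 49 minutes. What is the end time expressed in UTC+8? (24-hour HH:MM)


Start: 15:12 in UTC+9
Step 1 - add duration:
  minutes: 12 + 49 = 61 (carry 1h)
  hours: 15 + 3 + 1 = 19
  end in UTC+9: 19:01
Step 2 - convert UTC+9 -> UTC+8:
  offset difference: 8 - (9) = -1 hours
  19 + (-1) = 18 -> mod 24 = 18
Result: 18:01 in UTC+8

18:01


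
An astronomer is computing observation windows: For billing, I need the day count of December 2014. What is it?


Month: December
Year: 2014
December is a 31-day month
Total: 31 days

31


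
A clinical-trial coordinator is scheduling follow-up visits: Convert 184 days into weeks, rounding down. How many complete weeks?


Total days: 184
Days per week: 7
Division: 184 / 7 = 26 remainder 2
Complete weeks: 26
Remaining days: 2

26


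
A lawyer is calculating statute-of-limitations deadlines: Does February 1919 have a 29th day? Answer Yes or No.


Year: 1919
Divisible by 4? 1919 / 4 = 479.75 -> No
Not divisible by 4, so NOT a leap year

No


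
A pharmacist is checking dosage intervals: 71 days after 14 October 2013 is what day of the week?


Start: 2013-10-14 (Monday)
Step 1 - find target date: add 71 days
  2013-10-14 + 71 days = 2013-12-24
Step 2 - day of week:
  71 mod 7 = 1
  Monday + 1 days -> Tuesday
Result: Tuesday (2013-12-24)

Tuesday


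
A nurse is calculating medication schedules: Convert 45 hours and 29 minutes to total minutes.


Hours: 45
Minutes: 29
Convert hours to minutes: 45 x 60 = 2700
Add remaining minutes: 2700 + 29 = 2729

2729


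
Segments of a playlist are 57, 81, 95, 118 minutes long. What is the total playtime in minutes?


Durations: 57, 81, 95, 118
Running sum: 57
+ 81 = 138
+ 95 = 233
+ 118 = 351
Total duration: 351 minutes
That is 5 hours and 51 minutes

351


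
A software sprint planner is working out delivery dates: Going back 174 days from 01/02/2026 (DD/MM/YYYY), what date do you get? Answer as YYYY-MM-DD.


Start: 2026-02-01
Subtracting 174 days
Days already passed in February: 1
After going back through February: 173 more days to subtract
January 2026: 31 days, 142 remaining
December 2025: 31 days, 111 remaining
November 2025: 30 days, 81 remaining
October 2025: 31 days, 50 remaining
Result: 2025-08-11

2025-08-11


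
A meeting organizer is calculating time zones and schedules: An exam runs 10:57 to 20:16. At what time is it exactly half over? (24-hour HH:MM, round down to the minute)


Start time: 10:57 = 657 minutes from midnight
End time: 20:16 = 1216 minutes from midnight
Sum: 657 + 1216 = 1873
Midpoint: 1873 / 2 = 936 minutes
Convert: 936 / 60 = 15 hours, 36 minutes
Result: 15:36

15:36


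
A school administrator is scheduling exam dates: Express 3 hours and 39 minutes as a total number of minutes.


Hours: 3
Extra minutes: 39
Minutes per hour: 60
Hours to minutes: 3 x 60 = 180
Total: 180 + 39 = 219

219


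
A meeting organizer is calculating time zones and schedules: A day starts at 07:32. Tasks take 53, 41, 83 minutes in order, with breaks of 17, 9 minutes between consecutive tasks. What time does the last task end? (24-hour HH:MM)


Start: 07:32 = 452 min from midnight
  after task 1 (53 min): 08:25
  after break (17 min): 08:42
  after task 2 (41 min): 09:23
  after break (9 min): 09:32
  after task 3 (83 min): 10:55
Total elapsed: 203 minutes
End time: 10:55

10:55


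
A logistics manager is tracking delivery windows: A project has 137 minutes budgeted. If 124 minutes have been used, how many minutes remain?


Total budget: 137 minutes
Time used: 124 minutes
Remaining: 137 - 124 = 13 minutes
Percent used: 90.5%
Percent remaining: 9.5%

13


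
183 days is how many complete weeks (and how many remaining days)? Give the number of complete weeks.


Total days: 183
Days per week: 7
Division: 183 / 7 = 26 remainder 1
Complete weeks: 26
Remaining days: 1

26


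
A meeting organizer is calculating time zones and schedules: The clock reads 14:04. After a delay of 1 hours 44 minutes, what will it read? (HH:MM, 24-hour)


Start time: 14:04
Adding: 1 hours 44 minutes
Minutes: 4 + 44 = 48
Hours: 14 + 1 + 0 = 15
Result: 15:48

15:48


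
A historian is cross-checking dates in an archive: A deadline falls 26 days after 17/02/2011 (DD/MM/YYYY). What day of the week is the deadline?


Start: 2011-02-17 (Thursday)
Step 1 - find target date: add 26 days
  2011-02-17 + 26 days = 2011-03-15
Step 2 - day of week:
  26 mod 7 = 5
  Thursday + 5 days -> Tuesday
Result: Tuesday (2011-03-15)

Tuesday


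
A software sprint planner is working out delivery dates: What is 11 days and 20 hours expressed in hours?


Days: 11
Extra hours: 20
Hours per day: 24
Days to hours: 11 x 24 = 264
Total: 264 + 20 = 284

284


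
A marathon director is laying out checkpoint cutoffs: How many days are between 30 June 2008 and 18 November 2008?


Start date: 2008-06-30
End date: 2008-11-18
Jun 2008: +1 days
Jul 2008: +31 days
Aug 2008: +31 days
... (3 more months)
Total: 141 days

141


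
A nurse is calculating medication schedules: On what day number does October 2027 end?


Month: October
Year: 2027
October is a 31-day month
Total: 31 days

31


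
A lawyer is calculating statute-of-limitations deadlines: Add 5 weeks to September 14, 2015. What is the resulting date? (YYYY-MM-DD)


Start: 2015-09-14
Weeks to add: 5
Convert to days: 5 x 7 = 35 days
Add 35 days to 2015-09-14
Result: 2015-10-19

2015-10-19


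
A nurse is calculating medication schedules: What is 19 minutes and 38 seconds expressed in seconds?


Minutes: 19
Extra seconds: 38
Seconds per minute: 60
Minutes to seconds: 19 x 60 = 1140
Total: 1140 + 38 = 1178

1178


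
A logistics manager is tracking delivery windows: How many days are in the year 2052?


Year: 2052
Check leap year rules:
Divisible by 4? Yes
Divisible by 100? No
2052 is a leap year
Days: 366

366


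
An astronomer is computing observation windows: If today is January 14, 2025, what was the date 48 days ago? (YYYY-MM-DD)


Start: 2025-01-14
Subtracting 48 days
Days already passed in January: 14
After going back through January: 34 more days to subtract
December 2024: 31 days, 3 remaining
November 2024 has 30 days, need 3
Result: 2024-11-27

2024-11-27


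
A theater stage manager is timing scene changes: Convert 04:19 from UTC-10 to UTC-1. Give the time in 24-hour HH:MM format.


Local time: 04:19 at UTC-10 (offset -10h)
Target zone: UTC-1 (offset -1h)
Difference: -1 - (-10) = 9 hours
Calculation: 4 + (9) = 13
Result: 13:19

13:19


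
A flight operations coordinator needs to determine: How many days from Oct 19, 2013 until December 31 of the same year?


Start: October 19, 2013
End: December 31, 2013
Days left in October: 12
November: 30
December: 31
Sum of remaining months: 61
Total: 12 + 61 = 73

73


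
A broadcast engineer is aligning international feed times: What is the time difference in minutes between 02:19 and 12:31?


Start time: 02:19 = 139 minutes from midnight
End time: 12:31 = 751 minutes from midnight
Difference: 751 - 139 = 612 minutes
That is 10 hours and 12 minutes

612


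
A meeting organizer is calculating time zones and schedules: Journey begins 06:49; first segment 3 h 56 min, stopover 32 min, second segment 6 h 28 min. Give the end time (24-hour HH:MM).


Depart: 06:49
Leg 1: +236 min -> 10:45
Layover: +32 min -> 11:17
Leg 2: +388 min -> 17:45
Total travel: 656 minutes = 10h 56m
Arrival: 17:45

17:45


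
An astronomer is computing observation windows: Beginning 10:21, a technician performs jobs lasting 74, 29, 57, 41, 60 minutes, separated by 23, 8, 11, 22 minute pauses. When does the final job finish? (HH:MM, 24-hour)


Start: 10:21 = 621 min from midnight
  after task 1 (74 min): 11:35
  after break (23 min): 11:58
  after task 2 (29 min): 12:27
  after break (8 min): 12:35
  after task 3 (57 min): 13:32
  after break (11 min): 13:43
  after task 4 (41 min): 14:24
  after break (22 min): 14:46
  after task 5 (60 min): 15:46
Total elapsed: 325 minutes
End time: 15:46

15:46


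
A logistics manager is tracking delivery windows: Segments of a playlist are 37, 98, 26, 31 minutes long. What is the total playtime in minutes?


Durations: 37, 98, 26, 31
Running sum: 37
+ 98 = 135
+ 26 = 161
+ 31 = 192
Total duration: 192 minutes
That is 3 hours and 12 minutes

192


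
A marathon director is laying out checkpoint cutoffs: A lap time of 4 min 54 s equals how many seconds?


Minutes: 4
Seconds: 54
Convert minutes to seconds: 4 x 60 = 240
Add remaining seconds: 240 + 54 = 294

294


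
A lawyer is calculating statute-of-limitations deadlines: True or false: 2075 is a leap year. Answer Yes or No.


Year: 2075
Divisible by 4? 2075 / 4 = 518.75 -> No
Not divisible by 4, so NOT a leap year

No


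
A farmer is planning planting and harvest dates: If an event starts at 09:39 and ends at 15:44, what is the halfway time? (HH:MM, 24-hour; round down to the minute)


Start time: 09:39 = 579 minutes from midnight
End time: 15:44 = 944 minutes from midnight
Sum: 579 + 944 = 1523
Midpoint: 1523 / 2 = 761 minutes
Convert: 761 / 60 = 12 hours, 41 minutes
Result: 12:41

12:41


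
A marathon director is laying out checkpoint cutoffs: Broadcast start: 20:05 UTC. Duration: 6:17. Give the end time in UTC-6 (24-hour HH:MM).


Start: 20:05 in UTC
Step 1 - add duration:
  minutes: 5 + 17 = 22
  hours: 20 + 6 + 0 = 26
  end in UTC: 02:22
Step 2 - convert UTC -> UTC-6:
  offset difference: -6 - (0) = -6 hours
  2 + (-6) = -4 -> mod 24 = 20
Result: 20:22 in UTC-6

20:22


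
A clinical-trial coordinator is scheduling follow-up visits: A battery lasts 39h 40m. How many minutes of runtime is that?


Hours: 39
Extra minutes: 40
Minutes per hour: 60
Hours to minutes: 39 x 60 = 2340
Total: 2340 + 40 = 2380

2380


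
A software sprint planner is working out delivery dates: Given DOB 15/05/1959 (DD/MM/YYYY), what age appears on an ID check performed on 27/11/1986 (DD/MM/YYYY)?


Birth: 1959-05-15
Reference: 1986-11-27
Year difference: 1986 - 1959 = 27
Has birthday (05-15) occurred by 11-27? Yes
Age in full years: 27

27


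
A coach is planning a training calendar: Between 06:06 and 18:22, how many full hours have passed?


Start: 06:06
End: 18:22
Hour difference: 18 - 6 = 12 hours
Minute difference: 22 - 6 = 16 minutes
Total minutes: 736
Complete hours: 736 / 60 = 12 (remainder 16)

12


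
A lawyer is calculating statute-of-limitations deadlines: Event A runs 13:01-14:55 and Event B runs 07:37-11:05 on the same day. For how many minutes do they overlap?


Interval A: [781, 895] minutes from midnight
Interval B: [457, 665] minutes from midnight
Overlap start = max(781, 457) = 781
Overlap end = min(895, 665) = 665
End <= start, so the intervals do not overlap: 0 minutes

0


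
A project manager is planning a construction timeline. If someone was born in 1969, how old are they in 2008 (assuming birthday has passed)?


Birth year: 1969
Current year: 2008
Age = current year - birth year
Age = 2008 - 1969 = 39

39


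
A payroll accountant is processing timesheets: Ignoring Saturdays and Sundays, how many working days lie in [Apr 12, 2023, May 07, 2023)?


Start: 2023-04-12 (Wednesday)
End (exclusive): 2023-05-07 (Sunday)
Total calendar days: 25
Full weeks: 25 // 7 = 3 -> 15 weekdays
Remaining 4 days starting on Wednesday:
  Wed(w), Thu(w), Fri(w), Sat(-) -> 3 weekdays
Total business days: 15 + 3 = 18

18


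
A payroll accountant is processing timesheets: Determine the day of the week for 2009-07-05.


Date: 2009-07-05
January 1, 2009 is a Thursday
Day of year: 186
Offset from Jan 1: 185 days
185 mod 7 = 3
Result: Sunday

Sunday


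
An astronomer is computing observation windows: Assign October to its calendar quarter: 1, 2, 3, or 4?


Month: October (month 10)
Q1: January-March (months 1-3)
Q2: April-June (months 4-6)
Q3: July-September (months 7-9)
Q4: October-December (months 10-12)
Month 10 falls in Q4

4


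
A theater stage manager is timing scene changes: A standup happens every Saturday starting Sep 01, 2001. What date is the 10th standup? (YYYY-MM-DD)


First occurrence: 2001-09-01 (occurrence 1)
Each occurrence is 7 days after the previous.
Occurrence 10 is 9 weeks after the first.
9 weeks = 63 days
2001-09-01 + 63 days = 2001-11-03

2001-11-03


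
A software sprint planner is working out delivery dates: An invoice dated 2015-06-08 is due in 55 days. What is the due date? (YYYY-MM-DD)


Start: 2015-06-08
Adding 55 days
Days remaining in June: 22
After June: 33 days still to add
July 2015: 31 days, 2 remaining
August 2015 has 31 days, need 2
Result: 2015-08-02

2015-08-02


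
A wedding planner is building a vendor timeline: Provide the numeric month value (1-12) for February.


Calendar month order:
1. January
2. February <--
3. March
February is month number 2

2


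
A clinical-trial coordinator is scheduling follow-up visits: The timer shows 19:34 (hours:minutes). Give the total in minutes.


Hours: 19
Minutes: 34
Convert hours to minutes: 19 x 60 = 1140
Add remaining minutes: 1140 + 34 = 1174

1174


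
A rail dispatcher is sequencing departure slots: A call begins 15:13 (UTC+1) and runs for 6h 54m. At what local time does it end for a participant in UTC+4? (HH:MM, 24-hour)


Start: 15:13 in UTC+1
Step 1 - add duration:
  minutes: 13 + 54 = 67 (carry 1h)
  hours: 15 + 6 + 1 = 22
  end in UTC+1: 22:07
Step 2 - convert UTC+1 -> UTC+4:
  offset difference: 4 - (1) = 3 hours
  22 + (3) = 25 -> mod 24 = 1
Result: 01:07 in UTC+4

01:07


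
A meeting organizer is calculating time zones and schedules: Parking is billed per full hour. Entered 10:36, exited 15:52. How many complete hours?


Start: 10:36
End: 15:52
Hour difference: 15 - 10 = 5 hours
Minute difference: 52 - 36 = 16 minutes
Total minutes: 316
Complete hours: 316 / 60 = 5 (remainder 16)

5


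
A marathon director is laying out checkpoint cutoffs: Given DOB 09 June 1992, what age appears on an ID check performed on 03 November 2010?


Birth: 1992-06-09
Reference: 2010-11-03
Year difference: 2010 - 1992 = 18
Has birthday (06-09) occurred by 11-03? Yes
Age in full years: 18

18


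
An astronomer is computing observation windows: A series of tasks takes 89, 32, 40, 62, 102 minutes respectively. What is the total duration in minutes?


Durations: 89, 32, 40, 62, 102
Running sum: 89
+ 32 = 121
+ 40 = 161
+ 62 = 223
+ 102 = 325
Total duration: 325 minutes
That is 5 hours and 25 minutes

325


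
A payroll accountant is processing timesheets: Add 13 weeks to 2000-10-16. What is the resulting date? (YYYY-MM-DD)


Start: 2000-10-16
Weeks to add: 13
Convert to days: 13 x 7 = 91 days
Add 91 days to 2000-10-16
Result: 2001-01-15

2001-01-15


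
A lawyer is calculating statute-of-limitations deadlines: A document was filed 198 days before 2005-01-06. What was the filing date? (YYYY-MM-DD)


Start: 2005-01-06
Subtracting 198 days
Days already passed in January: 6
After going back through January: 192 more days to subtract
December 2004: 31 days, 161 remaining
November 2004: 30 days, 131 remaining
October 2004: 31 days, 100 remaining
September 2004: 30 days, 70 remaining
Result: 2004-06-22

2004-06-22


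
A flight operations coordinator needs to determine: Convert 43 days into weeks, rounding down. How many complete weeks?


Total days: 43
Days per week: 7
Division: 43 / 7 = 6 remainder 1
Complete weeks: 6
Remaining days: 1

6


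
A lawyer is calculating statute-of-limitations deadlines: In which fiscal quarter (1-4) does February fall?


Month: February (month 2)
Q1: January-March (months 1-3)
Q2: April-June (months 4-6)
Q3: July-September (months 7-9)
Q4: October-December (months 10-12)
Month 2 falls in Q1

1


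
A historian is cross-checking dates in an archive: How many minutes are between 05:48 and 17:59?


Start time: 05:48 = 348 minutes from midnight
End time: 17:59 = 1079 minutes from midnight
Difference: 1079 - 348 = 731 minutes
That is 12 hours and 11 minutes

731


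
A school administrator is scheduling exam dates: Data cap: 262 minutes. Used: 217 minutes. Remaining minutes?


Total budget: 262 minutes
Time used: 217 minutes
Remaining: 262 - 217 = 45 minutes
Percent used: 82.8%
Percent remaining: 17.2%

45


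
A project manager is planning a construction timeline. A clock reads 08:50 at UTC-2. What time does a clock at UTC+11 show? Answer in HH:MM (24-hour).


Local time: 08:50 at UTC-2 (offset -2h)
Target zone: UTC+11 (offset 11h)
Difference: 11 - (-2) = 13 hours
Calculation: 8 + (13) = 21
Result: 21:50

21:50


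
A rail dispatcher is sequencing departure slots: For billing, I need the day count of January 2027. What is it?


Month: January
Year: 2027
January is a 31-day month
Total: 31 days

31


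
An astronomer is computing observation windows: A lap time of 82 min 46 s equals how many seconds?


Minutes: 82
Seconds: 46
Convert minutes to seconds: 82 x 60 = 4920
Add remaining seconds: 4920 + 46 = 4966

4966


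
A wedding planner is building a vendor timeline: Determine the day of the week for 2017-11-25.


Date: 2017-11-25
January 1, 2017 is a Sunday
Day of year: 329
Offset from Jan 1: 328 days
328 mod 7 = 6
Result: Saturday

Saturday


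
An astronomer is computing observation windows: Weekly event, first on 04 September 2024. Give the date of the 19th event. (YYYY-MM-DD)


First occurrence: 2024-09-04 (occurrence 1)
Each occurrence is 7 days after the previous.
Occurrence 19 is 18 weeks after the first.
18 weeks = 126 days
2024-09-04 + 126 days = 2025-01-08

2025-01-08


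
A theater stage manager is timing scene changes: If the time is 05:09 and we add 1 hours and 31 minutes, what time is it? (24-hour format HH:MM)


Start time: 05:09
Adding: 1 hours 31 minutes
Minutes: 9 + 31 = 40
Hours: 5 + 1 + 0 = 6
Result: 06:40

06:40


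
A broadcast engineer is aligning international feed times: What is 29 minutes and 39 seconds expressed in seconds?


Minutes: 29
Extra seconds: 39
Seconds per minute: 60
Minutes to seconds: 29 x 60 = 1740
Total: 1740 + 39 = 1779

1779


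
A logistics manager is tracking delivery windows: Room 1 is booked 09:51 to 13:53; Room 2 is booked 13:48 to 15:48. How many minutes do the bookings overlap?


Interval A: [591, 833] minutes from midnight
Interval B: [828, 948] minutes from midnight
Overlap start = max(591, 828) = 828
Overlap end = min(833, 948) = 833
Overlap = 833 - 828 = 5 minutes

5


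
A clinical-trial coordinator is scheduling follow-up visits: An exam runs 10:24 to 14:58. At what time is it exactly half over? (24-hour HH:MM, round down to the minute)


Start time: 10:24 = 624 minutes from midnight
End time: 14:58 = 898 minutes from midnight
Sum: 624 + 898 = 1522
Midpoint: 1522 / 2 = 761 minutes
Convert: 761 / 60 = 12 hours, 41 minutes
Result: 12:41

12:41


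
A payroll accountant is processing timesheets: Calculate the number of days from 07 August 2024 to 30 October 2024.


Start date: 2024-08-07
End date: 2024-10-30
Aug 2024: +25 days
Sep 2024: +30 days
Oct 2024: +29 days
Total: 84 days

84


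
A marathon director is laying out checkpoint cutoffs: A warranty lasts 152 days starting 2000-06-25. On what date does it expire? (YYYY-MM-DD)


Start: 2000-06-25
Adding 152 days
Days remaining in June: 5
After June: 147 days still to add
July 2000: 31 days, 116 remaining
August 2000: 31 days, 85 remaining
September 2000: 30 days, 55 remaining
October 2000: 31 days, 24 remaining
Result: 2000-11-24

2000-11-24


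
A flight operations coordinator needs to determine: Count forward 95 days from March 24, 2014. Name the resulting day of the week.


Start: 2014-03-24 (Monday)
Step 1 - find target date: add 95 days
  2014-03-24 + 95 days = 2014-06-27
Step 2 - day of week:
  95 mod 7 = 4
  Monday + 4 days -> Friday
Result: Friday (2014-06-27)

Friday


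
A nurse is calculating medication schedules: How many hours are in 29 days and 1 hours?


Days: 29
Extra hours: 1
Hours per day: 24
Days to hours: 29 x 24 = 696
Total: 696 + 1 = 697

697


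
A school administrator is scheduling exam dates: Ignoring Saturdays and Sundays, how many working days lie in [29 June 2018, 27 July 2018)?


Start: 2018-06-29 (Friday)
End (exclusive): 2018-07-27 (Friday)
Total calendar days: 28
Full weeks: 28 // 7 = 4 -> 20 weekdays
Remaining 0 days starting on Friday:
Total business days: 20 + 0 = 20

20


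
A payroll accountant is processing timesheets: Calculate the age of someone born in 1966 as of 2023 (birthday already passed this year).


Birth year: 1966
Current year: 2023
Age = current year - birth year
Age = 2023 - 1966 = 57

57


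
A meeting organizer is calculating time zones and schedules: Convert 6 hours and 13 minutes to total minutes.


Hours: 6
Minutes: 13
Convert hours to minutes: 6 x 60 = 360
Add remaining minutes: 360 + 13 = 373

373


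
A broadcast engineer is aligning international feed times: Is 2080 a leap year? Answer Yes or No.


Year: 2080
Divisible by 4? 2080 / 4 = 520.0 -> Yes
Divisible by 100? 2080 / 100 = 20.8 -> No
Divisible by 4 but not 100, so it IS a leap year

Yes


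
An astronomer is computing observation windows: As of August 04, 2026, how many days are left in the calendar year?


Start: August 04, 2026
End: December 31, 2026
Days left in August: 27
September: 30
October: 31
November: 30
December: 31
Sum of remaining months: 122
Total: 27 + 122 = 149

149


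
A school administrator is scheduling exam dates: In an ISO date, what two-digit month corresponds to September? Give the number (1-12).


Calendar month order:
8. August
9. September <--
10. October
September is month number 9

9


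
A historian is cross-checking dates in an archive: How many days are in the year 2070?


Year: 2070
Check leap year rules:
Divisible by 4? No
2070 is not a leap year
Days: 365

365


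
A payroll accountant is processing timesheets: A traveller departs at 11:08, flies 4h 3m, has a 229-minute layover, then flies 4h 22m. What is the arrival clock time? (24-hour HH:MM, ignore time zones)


Depart: 11:08
Leg 1: +243 min -> 15:11
Layover: +229 min -> 19:00
Leg 2: +262 min -> 23:22
Total travel: 734 minutes = 12h 14m
Arrival: 23:22

23:22


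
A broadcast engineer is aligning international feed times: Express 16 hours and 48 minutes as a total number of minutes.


Hours: 16
Extra minutes: 48
Minutes per hour: 60
Hours to minutes: 16 x 60 = 960
Total: 960 + 48 = 1008

1008


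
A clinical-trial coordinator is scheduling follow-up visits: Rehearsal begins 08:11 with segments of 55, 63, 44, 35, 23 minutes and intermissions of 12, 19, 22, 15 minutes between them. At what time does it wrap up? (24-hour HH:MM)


Start: 08:11 = 491 min from midnight
  after task 1 (55 min): 09:06
  after break (12 min): 09:18
  after task 2 (63 min): 10:21
  after break (19 min): 10:40
  after task 3 (44 min): 11:24
  after break (22 min): 11:46
  after task 4 (35 min): 12:21
  after break (15 min): 12:36
  after task 5 (23 min): 12:59
Total elapsed: 288 minutes
End time: 12:59

12:59


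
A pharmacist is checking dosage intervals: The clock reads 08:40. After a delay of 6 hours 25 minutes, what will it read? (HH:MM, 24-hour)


Start time: 08:40
Adding: 6 hours 25 minutes
Minutes: 40 + 25 = 65
Minute overflow: 65 >= 60, so carry 1 hour, minutes = 5
Hours: 8 + 6 + 1 = 15
Result: 15:05

15:05


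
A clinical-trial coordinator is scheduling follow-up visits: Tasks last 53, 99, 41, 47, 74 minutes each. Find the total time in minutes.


Durations: 53, 99, 41, 47, 74
Running sum: 53
+ 99 = 152
+ 41 = 193
+ 47 = 240
+ 74 = 314
Total duration: 314 minutes
That is 5 hours and 14 minutes

314


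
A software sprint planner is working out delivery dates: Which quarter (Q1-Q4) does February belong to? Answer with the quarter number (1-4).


Month: February (month 2)
Q1: January-March (months 1-3)
Q2: April-June (months 4-6)
Q3: July-September (months 7-9)
Q4: October-December (months 10-12)
Month 2 falls in Q1

1


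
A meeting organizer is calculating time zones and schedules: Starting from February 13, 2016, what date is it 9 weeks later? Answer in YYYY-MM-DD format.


Start: 2016-02-13
Weeks to add: 9
Convert to days: 9 x 7 = 63 days
Add 63 days to 2016-02-13
Result: 2016-04-16

2016-04-16


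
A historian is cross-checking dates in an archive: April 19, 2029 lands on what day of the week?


Date: 2029-04-19
January 1, 2029 is a Monday
Day of year: 109
Offset from Jan 1: 108 days
108 mod 7 = 3
Result: Thursday

Thursday


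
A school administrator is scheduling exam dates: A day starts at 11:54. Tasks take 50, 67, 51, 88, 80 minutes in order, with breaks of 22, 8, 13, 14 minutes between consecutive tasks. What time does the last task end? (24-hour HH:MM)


Start: 11:54 = 714 min from midnight
  after task 1 (50 min): 12:44
  after break (22 min): 13:06
  after task 2 (67 min): 14:13
  after break (8 min): 14:21
  after task 3 (51 min): 15:12
  after break (13 min): 15:25
  after task 4 (88 min): 16:53
  after break (14 min): 17:07
  after task 5 (80 min): 18:27
Total elapsed: 393 minutes
End time: 18:27

18:27
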